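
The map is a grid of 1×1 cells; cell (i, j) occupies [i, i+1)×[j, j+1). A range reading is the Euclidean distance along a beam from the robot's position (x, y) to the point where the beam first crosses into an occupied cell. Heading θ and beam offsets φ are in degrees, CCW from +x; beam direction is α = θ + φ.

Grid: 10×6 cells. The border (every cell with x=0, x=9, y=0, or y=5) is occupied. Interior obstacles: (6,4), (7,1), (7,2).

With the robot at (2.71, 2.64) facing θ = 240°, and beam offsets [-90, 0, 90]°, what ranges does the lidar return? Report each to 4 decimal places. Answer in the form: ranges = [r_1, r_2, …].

ranges = [1.9745, 1.8937, 3.2800]

beam 1: φ=-90°, α=150°
  direction (-0.8660, 0.5000); cell (2,2); t to first gridline: x 0.8198, y 0.7200 (then +1.1547 / +2.0000)
    (2,3) via y @ 0.7200
    (1,3) via x @ 0.8198
    (0,3) via x @ 1.9745  # hit
  → r_1 = 1.9745
beam 2: φ=0°, α=240°
  direction (-0.5000, -0.8660); cell (2,2); t to first gridline: x 1.4200, y 0.7390 (then +2.0000 / +1.1547)
    (2,1) via y @ 0.7390
    (1,1) via x @ 1.4200
    (1,0) via y @ 1.8937  # hit
  → r_2 = 1.8937
beam 3: φ=90°, α=330°
  direction (0.8660, -0.5000); cell (2,2); t to first gridline: x 0.3349, y 1.2800 (then +1.1547 / +2.0000)
    (3,2) via x @ 0.3349
    (3,1) via y @ 1.2800
    (4,1) via x @ 1.4896
    (5,1) via x @ 2.6443
    (5,0) via y @ 3.2800  # hit
  → r_3 = 3.2800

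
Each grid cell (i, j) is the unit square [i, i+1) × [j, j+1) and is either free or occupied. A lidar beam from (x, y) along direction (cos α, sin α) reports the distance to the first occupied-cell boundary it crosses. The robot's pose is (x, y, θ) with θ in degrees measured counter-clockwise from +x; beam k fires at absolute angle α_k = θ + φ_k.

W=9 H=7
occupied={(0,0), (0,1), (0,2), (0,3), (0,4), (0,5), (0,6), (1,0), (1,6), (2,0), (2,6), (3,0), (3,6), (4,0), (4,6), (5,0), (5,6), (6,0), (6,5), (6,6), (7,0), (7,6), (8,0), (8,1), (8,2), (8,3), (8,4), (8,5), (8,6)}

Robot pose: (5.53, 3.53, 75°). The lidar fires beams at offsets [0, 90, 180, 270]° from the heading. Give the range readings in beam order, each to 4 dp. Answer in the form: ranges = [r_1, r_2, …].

ranges = [1.8159, 4.6898, 2.6192, 2.5571]

beam 1: φ=0°, α=75°
  dir = (cos 75°, sin 75°) = (0.2588, 0.9659); from cell (5,3)
  next x-line at t=1.8159, next y-line at t=0.4866; Δt_x=3.8637, Δt_y=1.0353
    y: enter (5,4) at t=0.4866
    y: enter (5,5) at t=1.5219
    x: enter (6,5) at t=1.8159 ← occupied
  → r_1 = 1.8159
beam 2: φ=90°, α=165°
  dir = (cos 165°, sin 165°) = (-0.9659, 0.2588); from cell (5,3)
  next x-line at t=0.5487, next y-line at t=1.8159; Δt_x=1.0353, Δt_y=3.8637
    x: enter (4,3) at t=0.5487
    x: enter (3,3) at t=1.5840
    y: enter (3,4) at t=1.8159
    x: enter (2,4) at t=2.6192
    x: enter (1,4) at t=3.6545
    x: enter (0,4) at t=4.6898 ← occupied
  → r_2 = 4.6898
beam 3: φ=180°, α=255°
  dir = (cos 255°, sin 255°) = (-0.2588, -0.9659); from cell (5,3)
  next x-line at t=2.0478, next y-line at t=0.5487; Δt_x=3.8637, Δt_y=1.0353
    y: enter (5,2) at t=0.5487
    y: enter (5,1) at t=1.5840
    x: enter (4,1) at t=2.0478
    y: enter (4,0) at t=2.6192 ← occupied
  → r_3 = 2.6192
beam 4: φ=270°, α=345°
  dir = (cos 345°, sin 345°) = (0.9659, -0.2588); from cell (5,3)
  next x-line at t=0.4866, next y-line at t=2.0478; Δt_x=1.0353, Δt_y=3.8637
    x: enter (6,3) at t=0.4866
    x: enter (7,3) at t=1.5219
    y: enter (7,2) at t=2.0478
    x: enter (8,2) at t=2.5571 ← occupied
  → r_4 = 2.5571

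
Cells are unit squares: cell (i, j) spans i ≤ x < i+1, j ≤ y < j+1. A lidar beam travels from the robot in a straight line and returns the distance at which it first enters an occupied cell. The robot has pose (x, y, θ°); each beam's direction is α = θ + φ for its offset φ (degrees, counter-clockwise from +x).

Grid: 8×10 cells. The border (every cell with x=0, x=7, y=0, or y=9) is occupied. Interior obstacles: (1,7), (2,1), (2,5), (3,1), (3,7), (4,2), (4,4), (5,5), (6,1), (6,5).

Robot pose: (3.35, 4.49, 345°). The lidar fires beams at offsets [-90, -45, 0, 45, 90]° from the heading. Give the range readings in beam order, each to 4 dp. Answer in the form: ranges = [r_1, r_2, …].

beam 1: φ=-90°, α=255°
  dir = (cos 255°, sin 255°) = (-0.2588, -0.9659); from cell (3,4)
  next x-line at t=1.3523, next y-line at t=0.5073; Δt_x=3.8637, Δt_y=1.0353
    y: enter (3,3) at t=0.5073
    x: enter (2,3) at t=1.3523
    y: enter (2,2) at t=1.5426
    y: enter (2,1) at t=2.5778 ← occupied
  → r_1 = 2.5778
beam 2: φ=-45°, α=300°
  dir = (cos 300°, sin 300°) = (0.5000, -0.8660); from cell (3,4)
  next x-line at t=1.3000, next y-line at t=0.5658; Δt_x=2.0000, Δt_y=1.1547
    y: enter (3,3) at t=0.5658
    x: enter (4,3) at t=1.3000
    y: enter (4,2) at t=1.7205 ← occupied
  → r_2 = 1.7205
beam 3: φ=0°, α=345°
  dir = (cos 345°, sin 345°) = (0.9659, -0.2588); from cell (3,4)
  next x-line at t=0.6729, next y-line at t=1.8932; Δt_x=1.0353, Δt_y=3.8637
    x: enter (4,4) at t=0.6729 ← occupied
  → r_3 = 0.6729
beam 4: φ=45°, α=30°
  dir = (cos 30°, sin 30°) = (0.8660, 0.5000); from cell (3,4)
  next x-line at t=0.7506, next y-line at t=1.0200; Δt_x=1.1547, Δt_y=2.0000
    x: enter (4,4) at t=0.7506 ← occupied
  → r_4 = 0.7506
beam 5: φ=90°, α=75°
  dir = (cos 75°, sin 75°) = (0.2588, 0.9659); from cell (3,4)
  next x-line at t=2.5114, next y-line at t=0.5280; Δt_x=3.8637, Δt_y=1.0353
    y: enter (3,5) at t=0.5280
    y: enter (3,6) at t=1.5633
    x: enter (4,6) at t=2.5114
    y: enter (4,7) at t=2.5985
    y: enter (4,8) at t=3.6338
    y: enter (4,9) at t=4.6691 ← occupied
  → r_5 = 4.6691

ranges = [2.5778, 1.7205, 0.6729, 0.7506, 4.6691]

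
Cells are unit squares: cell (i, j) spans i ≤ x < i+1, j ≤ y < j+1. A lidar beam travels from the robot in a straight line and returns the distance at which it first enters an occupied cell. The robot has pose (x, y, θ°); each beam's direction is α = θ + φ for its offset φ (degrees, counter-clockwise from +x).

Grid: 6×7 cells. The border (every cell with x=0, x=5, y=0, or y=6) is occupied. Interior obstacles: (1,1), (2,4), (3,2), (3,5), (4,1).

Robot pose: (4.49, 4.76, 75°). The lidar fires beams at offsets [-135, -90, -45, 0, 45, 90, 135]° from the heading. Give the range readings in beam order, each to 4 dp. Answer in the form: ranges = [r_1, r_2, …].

ranges = [1.0200, 0.5280, 0.5889, 1.2837, 0.9800, 0.9273, 4.0299]

beam 1: φ=-135°, α=300°
  cosα=0.5000 sinα=-0.8660 | (4,4) | tMaxX 1.0200 tMaxY 0.8776 | tΔX 2.0000 tΔY 1.1547
    t=0.8776 [y] (4,3)
    t=1.0200 [x] (5,3) — stop
  → r_1 = 1.0200
beam 2: φ=-90°, α=345°
  cosα=0.9659 sinα=-0.2588 | (4,4) | tMaxX 0.5280 tMaxY 2.9364 | tΔX 1.0353 tΔY 3.8637
    t=0.5280 [x] (5,4) — stop
  → r_2 = 0.5280
beam 3: φ=-45°, α=30°
  cosα=0.8660 sinα=0.5000 | (4,4) | tMaxX 0.5889 tMaxY 0.4800 | tΔX 1.1547 tΔY 2.0000
    t=0.4800 [y] (4,5)
    t=0.5889 [x] (5,5) — stop
  → r_3 = 0.5889
beam 4: φ=0°, α=75°
  cosα=0.2588 sinα=0.9659 | (4,4) | tMaxX 1.9705 tMaxY 0.2485 | tΔX 3.8637 tΔY 1.0353
    t=0.2485 [y] (4,5)
    t=1.2837 [y] (4,6) — stop
  → r_4 = 1.2837
beam 5: φ=45°, α=120°
  cosα=-0.5000 sinα=0.8660 | (4,4) | tMaxX 0.9800 tMaxY 0.2771 | tΔX 2.0000 tΔY 1.1547
    t=0.2771 [y] (4,5)
    t=0.9800 [x] (3,5) — stop
  → r_5 = 0.9800
beam 6: φ=90°, α=165°
  cosα=-0.9659 sinα=0.2588 | (4,4) | tMaxX 0.5073 tMaxY 0.9273 | tΔX 1.0353 tΔY 3.8637
    t=0.5073 [x] (3,4)
    t=0.9273 [y] (3,5) — stop
  → r_6 = 0.9273
beam 7: φ=135°, α=210°
  cosα=-0.8660 sinα=-0.5000 | (4,4) | tMaxX 0.5658 tMaxY 1.5200 | tΔX 1.1547 tΔY 2.0000
    t=0.5658 [x] (3,4)
    t=1.5200 [y] (3,3)
    t=1.7205 [x] (2,3)
    t=2.8752 [x] (1,3)
    t=3.5200 [y] (1,2)
    t=4.0299 [x] (0,2) — stop
  → r_7 = 4.0299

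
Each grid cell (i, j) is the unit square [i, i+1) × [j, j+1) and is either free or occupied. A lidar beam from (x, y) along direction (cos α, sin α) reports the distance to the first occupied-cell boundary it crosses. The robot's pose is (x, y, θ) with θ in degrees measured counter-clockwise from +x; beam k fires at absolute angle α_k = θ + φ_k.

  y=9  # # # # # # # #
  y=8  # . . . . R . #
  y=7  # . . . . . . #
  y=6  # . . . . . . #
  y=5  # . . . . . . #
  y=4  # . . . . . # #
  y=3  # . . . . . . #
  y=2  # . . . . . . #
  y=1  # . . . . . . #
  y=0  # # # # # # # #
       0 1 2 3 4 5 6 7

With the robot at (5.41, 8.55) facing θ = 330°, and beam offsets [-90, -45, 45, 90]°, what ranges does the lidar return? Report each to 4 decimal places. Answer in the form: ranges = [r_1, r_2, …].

beam 1: φ=-90°, α=240°
  direction (-0.5000, -0.8660); cell (5,8); t to first gridline: x 0.8200, y 0.6351 (then +2.0000 / +1.1547)
    (5,7) via y @ 0.6351
    (4,7) via x @ 0.8200
    (4,6) via y @ 1.7898
    (3,6) via x @ 2.8200
    (3,5) via y @ 2.9445
    (3,4) via y @ 4.0992
    (2,4) via x @ 4.8200
    (2,3) via y @ 5.2539
    (2,2) via y @ 6.4086
    (1,2) via x @ 6.8200
    (1,1) via y @ 7.5633
    (1,0) via y @ 8.7180  # hit
  → r_1 = 8.7180
beam 2: φ=-45°, α=285°
  direction (0.2588, -0.9659); cell (5,8); t to first gridline: x 2.2796, y 0.5694 (then +3.8637 / +1.0353)
    (5,7) via y @ 0.5694
    (5,6) via y @ 1.6047
    (6,6) via x @ 2.2796
    (6,5) via y @ 2.6400
    (6,4) via y @ 3.6752  # hit
  → r_2 = 3.6752
beam 3: φ=45°, α=15°
  direction (0.9659, 0.2588); cell (5,8); t to first gridline: x 0.6108, y 1.7387 (then +1.0353 / +3.8637)
    (6,8) via x @ 0.6108
    (7,8) via x @ 1.6461  # hit
  → r_3 = 1.6461
beam 4: φ=90°, α=60°
  direction (0.5000, 0.8660); cell (5,8); t to first gridline: x 1.1800, y 0.5196 (then +2.0000 / +1.1547)
    (5,9) via y @ 0.5196  # hit
  → r_4 = 0.5196

ranges = [8.7180, 3.6752, 1.6461, 0.5196]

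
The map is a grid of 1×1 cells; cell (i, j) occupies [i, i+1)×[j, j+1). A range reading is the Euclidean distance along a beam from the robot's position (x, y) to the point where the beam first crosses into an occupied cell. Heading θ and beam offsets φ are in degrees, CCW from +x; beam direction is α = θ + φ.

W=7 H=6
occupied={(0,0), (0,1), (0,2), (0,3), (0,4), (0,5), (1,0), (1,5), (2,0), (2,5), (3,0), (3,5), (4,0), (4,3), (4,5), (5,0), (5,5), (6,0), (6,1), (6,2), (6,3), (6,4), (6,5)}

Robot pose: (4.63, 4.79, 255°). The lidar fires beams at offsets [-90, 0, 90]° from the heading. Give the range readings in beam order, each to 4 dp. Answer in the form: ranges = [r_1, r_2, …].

ranges = [0.8114, 0.8179, 1.4183]

beam 1: φ=-90°, α=165°
  dir = (cos 165°, sin 165°) = (-0.9659, 0.2588); from cell (4,4)
  next x-line at t=0.6522, next y-line at t=0.8114; Δt_x=1.0353, Δt_y=3.8637
    x: enter (3,4) at t=0.6522
    y: enter (3,5) at t=0.8114 ← occupied
  → r_1 = 0.8114
beam 2: φ=0°, α=255°
  dir = (cos 255°, sin 255°) = (-0.2588, -0.9659); from cell (4,4)
  next x-line at t=2.4341, next y-line at t=0.8179; Δt_x=3.8637, Δt_y=1.0353
    y: enter (4,3) at t=0.8179 ← occupied
  → r_2 = 0.8179
beam 3: φ=90°, α=345°
  dir = (cos 345°, sin 345°) = (0.9659, -0.2588); from cell (4,4)
  next x-line at t=0.3831, next y-line at t=3.0523; Δt_x=1.0353, Δt_y=3.8637
    x: enter (5,4) at t=0.3831
    x: enter (6,4) at t=1.4183 ← occupied
  → r_3 = 1.4183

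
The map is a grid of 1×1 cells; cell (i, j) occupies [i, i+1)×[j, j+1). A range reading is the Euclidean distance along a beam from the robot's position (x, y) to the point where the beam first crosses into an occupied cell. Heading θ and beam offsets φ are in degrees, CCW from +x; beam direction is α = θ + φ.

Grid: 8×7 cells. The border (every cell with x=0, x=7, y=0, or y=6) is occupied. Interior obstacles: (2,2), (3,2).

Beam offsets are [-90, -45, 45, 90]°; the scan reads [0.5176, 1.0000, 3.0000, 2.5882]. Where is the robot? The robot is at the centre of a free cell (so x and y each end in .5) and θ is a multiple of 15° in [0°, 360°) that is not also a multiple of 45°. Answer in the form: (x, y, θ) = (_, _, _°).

(x, y, θ) = (2.5, 5.5, 195°)

Candidates: 28 free-cell centres × 16 headings = 448 poses. Raycast each; keep the one whose scan matches to 4 dp.
  (1.5, 1.5, 195°): beam 1 = 1.9319 ≠ 0.5176 ✗
  (1.5, 1.5, 345°): beam 2 = 0.5774 ≠ 1.0000 ✗
  (6.5, 2.5, 255°): beam 1 = 5.6940 ≠ 0.5176 ✗
  (1.5, 5.5, 165°): beam 2 = 0.5774 ≠ 1.0000 ✗
  …
  (2.5, 5.5, 195°): r_1=0.5176, r_2=1.0000, r_3=3.0000, r_4=2.5882 — all match ✓
Unique over the lattice → pose = (2.5, 5.5, 195°).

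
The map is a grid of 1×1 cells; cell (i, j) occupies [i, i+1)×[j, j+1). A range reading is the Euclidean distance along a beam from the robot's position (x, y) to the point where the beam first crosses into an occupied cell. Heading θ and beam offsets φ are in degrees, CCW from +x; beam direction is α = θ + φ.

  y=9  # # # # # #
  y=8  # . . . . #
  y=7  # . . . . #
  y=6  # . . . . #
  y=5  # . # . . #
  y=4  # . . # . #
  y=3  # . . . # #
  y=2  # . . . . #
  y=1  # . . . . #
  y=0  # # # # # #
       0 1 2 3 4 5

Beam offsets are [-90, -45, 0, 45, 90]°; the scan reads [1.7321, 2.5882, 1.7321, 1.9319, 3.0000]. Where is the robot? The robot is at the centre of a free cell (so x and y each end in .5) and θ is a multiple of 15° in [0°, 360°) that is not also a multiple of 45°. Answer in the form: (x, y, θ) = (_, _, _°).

(x, y, θ) = (2.5, 2.5, 30°)

Enumerate (i+0.5, j+0.5, θ) over the 29 free cells and 16 admissible headings. For each, cast all 5 beams and compare to the given ranges.
  (1.5, 3.5, 210°): beam 1 = 1.0000 ≠ 1.7321 ✗
  (1.5, 1.5, 195°): beam 1 = 1.9319 ≠ 1.7321 ✗
  (3.5, 2.5, 165°): beam 1 = 1.5529 ≠ 1.7321 ✗
  (1.5, 3.5, 300°): beam 1 = 0.5774 ≠ 1.7321 ✗
  …
  (2.5, 2.5, 30°): r_1=1.7321, r_2=2.5882, r_3=1.7321, r_4=1.9319, r_5=3.0000 — all match ✓
Only this pose fits every beam.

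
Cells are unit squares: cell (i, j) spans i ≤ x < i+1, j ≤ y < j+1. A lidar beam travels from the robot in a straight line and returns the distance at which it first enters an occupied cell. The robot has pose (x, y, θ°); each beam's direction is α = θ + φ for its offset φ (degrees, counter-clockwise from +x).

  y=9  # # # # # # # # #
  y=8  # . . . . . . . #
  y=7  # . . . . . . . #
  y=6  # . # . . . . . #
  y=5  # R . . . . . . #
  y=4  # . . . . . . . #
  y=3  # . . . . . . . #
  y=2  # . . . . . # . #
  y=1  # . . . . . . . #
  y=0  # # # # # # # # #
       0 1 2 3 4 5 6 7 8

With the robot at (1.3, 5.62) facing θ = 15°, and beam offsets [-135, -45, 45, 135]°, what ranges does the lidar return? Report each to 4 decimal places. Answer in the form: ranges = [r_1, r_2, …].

ranges = [0.6000, 5.4271, 1.4000, 0.3464]

beam 1: φ=-135°, α=240°
  direction (-0.5000, -0.8660); cell (1,5); t to first gridline: x 0.6000, y 0.7159 (then +2.0000 / +1.1547)
    (0,5) via x @ 0.6000  # hit
  → r_1 = 0.6000
beam 2: φ=-45°, α=330°
  direction (0.8660, -0.5000); cell (1,5); t to first gridline: x 0.8083, y 1.2400 (then +1.1547 / +2.0000)
    (2,5) via x @ 0.8083
    (2,4) via y @ 1.2400
    (3,4) via x @ 1.9630
    (4,4) via x @ 3.1177
    (4,3) via y @ 3.2400
    (5,3) via x @ 4.2724
    (5,2) via y @ 5.2400
    (6,2) via x @ 5.4271  # hit
  → r_2 = 5.4271
beam 3: φ=45°, α=60°
  direction (0.5000, 0.8660); cell (1,5); t to first gridline: x 1.4000, y 0.4388 (then +2.0000 / +1.1547)
    (1,6) via y @ 0.4388
    (2,6) via x @ 1.4000  # hit
  → r_3 = 1.4000
beam 4: φ=135°, α=150°
  direction (-0.8660, 0.5000); cell (1,5); t to first gridline: x 0.3464, y 0.7600 (then +1.1547 / +2.0000)
    (0,5) via x @ 0.3464  # hit
  → r_4 = 0.3464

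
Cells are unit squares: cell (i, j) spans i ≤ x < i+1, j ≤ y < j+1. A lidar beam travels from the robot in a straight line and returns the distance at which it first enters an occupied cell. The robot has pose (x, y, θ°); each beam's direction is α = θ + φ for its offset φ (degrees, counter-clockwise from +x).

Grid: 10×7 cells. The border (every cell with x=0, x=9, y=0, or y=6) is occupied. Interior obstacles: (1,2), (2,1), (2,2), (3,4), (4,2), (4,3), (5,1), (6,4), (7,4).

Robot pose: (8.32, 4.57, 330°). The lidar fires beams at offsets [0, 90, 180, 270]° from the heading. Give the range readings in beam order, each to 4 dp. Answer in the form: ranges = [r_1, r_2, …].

beam 1: φ=0°, α=330°
  d=(0.8660,-0.5000)  start (8,4)  tX=0.7852 tY=1.1400  stride 1/|dx|=1.1547 1/|dy|=2.0000
    cross x-line → (9,4), t=0.7852 (wall)
  → r_1 = 0.7852
beam 2: φ=90°, α=60°
  d=(0.5000,0.8660)  start (8,4)  tX=1.3600 tY=0.4965  stride 1/|dx|=2.0000 1/|dy|=1.1547
    cross y-line → (8,5), t=0.4965
    cross x-line → (9,5), t=1.3600 (wall)
  → r_2 = 1.3600
beam 3: φ=180°, α=150°
  d=(-0.8660,0.5000)  start (8,4)  tX=0.3695 tY=0.8600  stride 1/|dx|=1.1547 1/|dy|=2.0000
    cross x-line → (7,4), t=0.3695 (wall)
  → r_3 = 0.3695
beam 4: φ=270°, α=240°
  d=(-0.5000,-0.8660)  start (8,4)  tX=0.6400 tY=0.6582  stride 1/|dx|=2.0000 1/|dy|=1.1547
    cross x-line → (7,4), t=0.6400 (wall)
  → r_4 = 0.6400

ranges = [0.7852, 1.3600, 0.3695, 0.6400]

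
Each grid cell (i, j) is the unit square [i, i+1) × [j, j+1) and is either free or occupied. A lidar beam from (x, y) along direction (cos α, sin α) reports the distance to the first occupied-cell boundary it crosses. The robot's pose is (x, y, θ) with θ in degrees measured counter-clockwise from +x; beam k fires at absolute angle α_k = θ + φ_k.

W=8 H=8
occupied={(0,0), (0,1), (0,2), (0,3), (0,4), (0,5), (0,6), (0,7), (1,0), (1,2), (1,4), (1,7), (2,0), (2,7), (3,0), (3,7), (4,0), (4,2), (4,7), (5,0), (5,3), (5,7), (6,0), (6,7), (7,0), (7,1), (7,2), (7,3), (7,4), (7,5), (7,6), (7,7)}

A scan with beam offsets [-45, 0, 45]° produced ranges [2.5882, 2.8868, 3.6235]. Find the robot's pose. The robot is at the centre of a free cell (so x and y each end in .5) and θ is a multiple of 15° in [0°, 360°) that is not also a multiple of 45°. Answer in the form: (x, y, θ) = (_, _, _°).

Candidates: 32 free-cell centres × 16 headings = 512 poses. Raycast each; keep the one whose scan matches to 4 dp.
  (2.5, 2.5, 75°): beam 1 = 2.8868 ≠ 2.5882 ✗
  (6.5, 1.5, 150°): beam 1 = 1.9319 ≠ 2.5882 ✗
  (4.5, 4.5, 240°): beam 1 = 3.6235 ≠ 2.5882 ✗
  …
  (4.5, 4.5, 120°): r_1=2.5882, r_2=2.8868, r_3=3.6235 — all match ✓
No second candidate reproduces the full scan.

(x, y, θ) = (4.5, 4.5, 120°)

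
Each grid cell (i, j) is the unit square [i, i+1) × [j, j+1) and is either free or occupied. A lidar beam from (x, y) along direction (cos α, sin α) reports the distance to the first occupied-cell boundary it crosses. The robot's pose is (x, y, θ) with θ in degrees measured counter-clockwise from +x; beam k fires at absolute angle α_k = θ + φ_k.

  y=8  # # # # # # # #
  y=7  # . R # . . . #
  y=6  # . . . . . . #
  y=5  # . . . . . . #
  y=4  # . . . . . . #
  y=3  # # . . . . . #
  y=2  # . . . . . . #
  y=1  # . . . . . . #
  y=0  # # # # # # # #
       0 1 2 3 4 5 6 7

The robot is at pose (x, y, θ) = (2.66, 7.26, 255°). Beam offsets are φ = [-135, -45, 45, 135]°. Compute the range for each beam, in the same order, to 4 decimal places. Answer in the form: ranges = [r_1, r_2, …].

beam 1: φ=-135°, α=120°
  d=(-0.5000,0.8660)  start (2,7)  tX=1.3200 tY=0.8545  stride 1/|dx|=2.0000 1/|dy|=1.1547
    cross y-line → (2,8), t=0.8545 (wall)
  → r_1 = 0.8545
beam 2: φ=-45°, α=210°
  d=(-0.8660,-0.5000)  start (2,7)  tX=0.7621 tY=0.5200  stride 1/|dx|=1.1547 1/|dy|=2.0000
    cross y-line → (2,6), t=0.5200
    cross x-line → (1,6), t=0.7621
    cross x-line → (0,6), t=1.9168 (wall)
  → r_2 = 1.9168
beam 3: φ=45°, α=300°
  d=(0.5000,-0.8660)  start (2,7)  tX=0.6800 tY=0.3002  stride 1/|dx|=2.0000 1/|dy|=1.1547
    cross y-line → (2,6), t=0.3002
    cross x-line → (3,6), t=0.6800
    cross y-line → (3,5), t=1.4549
    cross y-line → (3,4), t=2.6096
    cross x-line → (4,4), t=2.6800
    cross y-line → (4,3), t=3.7643
    cross x-line → (5,3), t=4.6800
    cross y-line → (5,2), t=4.9190
    cross y-line → (5,1), t=6.0737
    cross x-line → (6,1), t=6.6800
    cross y-line → (6,0), t=7.2284 (wall)
  → r_3 = 7.2284
beam 4: φ=135°, α=30°
  d=(0.8660,0.5000)  start (2,7)  tX=0.3926 tY=1.4800  stride 1/|dx|=1.1547 1/|dy|=2.0000
    cross x-line → (3,7), t=0.3926 (wall)
  → r_4 = 0.3926

ranges = [0.8545, 1.9168, 7.2284, 0.3926]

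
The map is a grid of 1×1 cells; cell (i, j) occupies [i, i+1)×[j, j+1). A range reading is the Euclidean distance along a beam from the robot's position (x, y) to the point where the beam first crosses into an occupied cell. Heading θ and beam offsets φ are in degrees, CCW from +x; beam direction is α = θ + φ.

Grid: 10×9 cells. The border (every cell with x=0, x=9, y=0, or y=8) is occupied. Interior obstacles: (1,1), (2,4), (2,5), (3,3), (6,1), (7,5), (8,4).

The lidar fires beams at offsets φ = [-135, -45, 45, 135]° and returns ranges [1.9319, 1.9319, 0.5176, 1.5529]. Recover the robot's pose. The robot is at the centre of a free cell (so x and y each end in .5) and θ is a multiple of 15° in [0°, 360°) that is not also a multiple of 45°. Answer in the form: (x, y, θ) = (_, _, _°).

(x, y, θ) = (4.5, 1.5, 240°)

Enumerate (i+0.5, j+0.5, θ) over the 49 free cells and 16 admissible headings. For each, cast all 4 beams and compare to the given ranges.
  (8.5, 2.5, 195°): beam 1 = 1.0000 ≠ 1.9319 ✗
  (6.5, 5.5, 30°): beam 1 = 4.6587 ≠ 1.9319 ✗
  (4.5, 1.5, 255°): beam 1 = 1.7321 ≠ 1.9319 ✗
  (3.5, 5.5, 60°): beam 1 = 1.5529 ≠ 1.9319 ✗
  (4.5, 4.5, 345°): beam 1 = 1.0000 ≠ 1.9319 ✗
  …
  (4.5, 1.5, 240°): r_1=1.9319, r_2=1.9319, r_3=0.5176, r_4=1.5529 — all match ✓
Unique over the lattice → pose = (4.5, 1.5, 240°).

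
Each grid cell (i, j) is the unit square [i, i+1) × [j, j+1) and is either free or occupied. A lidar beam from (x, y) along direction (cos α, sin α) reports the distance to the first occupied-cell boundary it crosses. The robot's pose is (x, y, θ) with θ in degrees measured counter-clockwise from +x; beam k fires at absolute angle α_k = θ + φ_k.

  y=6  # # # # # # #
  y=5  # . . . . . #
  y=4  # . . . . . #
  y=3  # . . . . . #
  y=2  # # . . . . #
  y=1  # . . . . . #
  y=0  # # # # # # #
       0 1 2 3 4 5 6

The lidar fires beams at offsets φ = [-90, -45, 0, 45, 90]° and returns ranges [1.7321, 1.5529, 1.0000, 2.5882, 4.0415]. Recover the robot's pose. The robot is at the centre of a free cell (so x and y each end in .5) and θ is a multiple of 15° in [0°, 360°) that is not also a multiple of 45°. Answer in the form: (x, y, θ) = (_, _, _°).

(x, y, θ) = (2.5, 3.5, 240°)

The pose lattice has 24·16 = 384 candidates. Test each by forward raycasting.
  (5.5, 2.5, 210°): beam 1 = 4.0415 ≠ 1.7321 ✗
  (4.5, 1.5, 285°): beam 1 = 1.9319 ≠ 1.7321 ✗
  (3.5, 2.5, 330°): beam 3 = 2.8868 ≠ 1.0000 ✗
  …
  (2.5, 3.5, 240°): r_1=1.7321, r_2=1.5529, r_3=1.0000, r_4=2.5882, r_5=4.0415 — all match ✓
Unique over the lattice → pose = (2.5, 3.5, 240°).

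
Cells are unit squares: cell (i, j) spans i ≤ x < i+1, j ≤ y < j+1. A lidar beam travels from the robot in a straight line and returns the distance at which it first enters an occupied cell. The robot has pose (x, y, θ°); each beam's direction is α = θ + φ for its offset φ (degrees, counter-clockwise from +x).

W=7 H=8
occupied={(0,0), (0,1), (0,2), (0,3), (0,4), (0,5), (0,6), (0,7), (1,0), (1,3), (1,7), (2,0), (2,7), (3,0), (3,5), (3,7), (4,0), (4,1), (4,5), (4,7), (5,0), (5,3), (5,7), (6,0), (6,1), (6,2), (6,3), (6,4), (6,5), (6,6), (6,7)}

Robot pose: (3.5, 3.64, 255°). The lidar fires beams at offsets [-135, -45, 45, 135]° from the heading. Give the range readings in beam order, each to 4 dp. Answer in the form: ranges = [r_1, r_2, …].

beam 1: φ=-135°, α=120°
  direction (-0.5000, 0.8660); cell (3,3); t to first gridline: x 1.0000, y 0.4157 (then +2.0000 / +1.1547)
    (3,4) via y @ 0.4157
    (2,4) via x @ 1.0000
    (2,5) via y @ 1.5704
    (2,6) via y @ 2.7251
    (1,6) via x @ 3.0000
    (1,7) via y @ 3.8798  # hit
  → r_1 = 3.8798
beam 2: φ=-45°, α=210°
  direction (-0.8660, -0.5000); cell (3,3); t to first gridline: x 0.5774, y 1.2800 (then +1.1547 / +2.0000)
    (2,3) via x @ 0.5774
    (2,2) via y @ 1.2800
    (1,2) via x @ 1.7321
    (0,2) via x @ 2.8868  # hit
  → r_2 = 2.8868
beam 3: φ=45°, α=300°
  direction (0.5000, -0.8660); cell (3,3); t to first gridline: x 1.0000, y 0.7390 (then +2.0000 / +1.1547)
    (3,2) via y @ 0.7390
    (4,2) via x @ 1.0000
    (4,1) via y @ 1.8937  # hit
  → r_3 = 1.8937
beam 4: φ=135°, α=30°
  direction (0.8660, 0.5000); cell (3,3); t to first gridline: x 0.5774, y 0.7200 (then +1.1547 / +2.0000)
    (4,3) via x @ 0.5774
    (4,4) via y @ 0.7200
    (5,4) via x @ 1.7321
    (5,5) via y @ 2.7200
    (6,5) via x @ 2.8868  # hit
  → r_4 = 2.8868

ranges = [3.8798, 2.8868, 1.8937, 2.8868]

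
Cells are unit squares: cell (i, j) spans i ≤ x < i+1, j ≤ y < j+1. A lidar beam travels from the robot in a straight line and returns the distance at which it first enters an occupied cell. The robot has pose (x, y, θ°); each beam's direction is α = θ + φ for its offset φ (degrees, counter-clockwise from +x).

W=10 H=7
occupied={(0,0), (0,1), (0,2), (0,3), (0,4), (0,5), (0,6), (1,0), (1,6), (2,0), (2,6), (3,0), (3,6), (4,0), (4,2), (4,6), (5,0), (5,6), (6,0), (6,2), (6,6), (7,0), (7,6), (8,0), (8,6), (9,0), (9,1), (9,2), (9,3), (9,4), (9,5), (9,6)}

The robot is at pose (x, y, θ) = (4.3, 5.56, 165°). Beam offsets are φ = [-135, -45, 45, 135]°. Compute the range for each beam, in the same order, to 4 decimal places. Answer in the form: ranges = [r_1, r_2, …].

ranges = [0.8800, 0.5081, 3.8105, 3.4000]

beam 1: φ=-135°, α=30°
  cosα=0.8660 sinα=0.5000 | (4,5) | tMaxX 0.8083 tMaxY 0.8800 | tΔX 1.1547 tΔY 2.0000
    t=0.8083 [x] (5,5)
    t=0.8800 [y] (5,6) — stop
  → r_1 = 0.8800
beam 2: φ=-45°, α=120°
  cosα=-0.5000 sinα=0.8660 | (4,5) | tMaxX 0.6000 tMaxY 0.5081 | tΔX 2.0000 tΔY 1.1547
    t=0.5081 [y] (4,6) — stop
  → r_2 = 0.5081
beam 3: φ=45°, α=210°
  cosα=-0.8660 sinα=-0.5000 | (4,5) | tMaxX 0.3464 tMaxY 1.1200 | tΔX 1.1547 tΔY 2.0000
    t=0.3464 [x] (3,5)
    t=1.1200 [y] (3,4)
    t=1.5011 [x] (2,4)
    t=2.6558 [x] (1,4)
    t=3.1200 [y] (1,3)
    t=3.8105 [x] (0,3) — stop
  → r_3 = 3.8105
beam 4: φ=135°, α=300°
  cosα=0.5000 sinα=-0.8660 | (4,5) | tMaxX 1.4000 tMaxY 0.6466 | tΔX 2.0000 tΔY 1.1547
    t=0.6466 [y] (4,4)
    t=1.4000 [x] (5,4)
    t=1.8013 [y] (5,3)
    t=2.9560 [y] (5,2)
    t=3.4000 [x] (6,2) — stop
  → r_4 = 3.4000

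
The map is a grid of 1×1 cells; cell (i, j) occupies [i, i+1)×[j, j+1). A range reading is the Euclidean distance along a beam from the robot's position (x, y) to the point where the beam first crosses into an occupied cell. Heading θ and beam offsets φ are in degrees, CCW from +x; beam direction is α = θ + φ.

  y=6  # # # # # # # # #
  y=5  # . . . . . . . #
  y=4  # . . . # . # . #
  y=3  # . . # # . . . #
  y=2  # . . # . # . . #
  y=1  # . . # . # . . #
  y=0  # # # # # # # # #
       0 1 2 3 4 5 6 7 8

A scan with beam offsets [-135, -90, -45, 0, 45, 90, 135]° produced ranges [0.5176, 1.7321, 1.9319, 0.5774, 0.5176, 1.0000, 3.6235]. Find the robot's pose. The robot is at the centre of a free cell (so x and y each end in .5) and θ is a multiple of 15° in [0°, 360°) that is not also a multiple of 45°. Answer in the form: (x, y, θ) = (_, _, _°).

(x, y, θ) = (4.5, 5.5, 60°)

Candidates: 27 free-cell centres × 16 headings = 432 poses. Raycast each; keep the one whose scan matches to 4 dp.
  (5.5, 5.5, 255°): beam 1 = 0.5774 ≠ 0.5176 ✗
  (1.5, 3.5, 255°): beam 1 = 1.0000 ≠ 0.5176 ✗
  (7.5, 2.5, 300°): beam 1 = 1.5529 ≠ 0.5176 ✗
  (5.5, 5.5, 195°): beam 1 = 0.5774 ≠ 0.5176 ✗
  (1.5, 3.5, 165°): beam 1 = 2.8868 ≠ 0.5176 ✗
  …
  (4.5, 5.5, 60°): r_1=0.5176, r_2=1.7321, r_3=1.9319, r_4=0.5774, r_5=0.5176, r_6=1.0000, r_7=3.6235 — all match ✓
Unique over the lattice → pose = (4.5, 5.5, 60°).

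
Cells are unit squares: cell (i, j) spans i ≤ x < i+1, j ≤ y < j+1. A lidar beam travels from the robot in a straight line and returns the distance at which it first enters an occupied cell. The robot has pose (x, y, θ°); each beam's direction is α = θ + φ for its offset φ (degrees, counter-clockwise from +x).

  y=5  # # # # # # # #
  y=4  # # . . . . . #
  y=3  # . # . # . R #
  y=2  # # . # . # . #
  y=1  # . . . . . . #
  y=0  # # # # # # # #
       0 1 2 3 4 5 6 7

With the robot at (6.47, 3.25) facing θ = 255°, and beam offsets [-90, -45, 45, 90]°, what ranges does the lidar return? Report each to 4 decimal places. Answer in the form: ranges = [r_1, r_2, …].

beam 1: φ=-90°, α=165°
  dir = (cos 165°, sin 165°) = (-0.9659, 0.2588); from cell (6,3)
  next x-line at t=0.4866, next y-line at t=2.8978; Δt_x=1.0353, Δt_y=3.8637
    x: enter (5,3) at t=0.4866
    x: enter (4,3) at t=1.5219 ← occupied
  → r_1 = 1.5219
beam 2: φ=-45°, α=210°
  dir = (cos 210°, sin 210°) = (-0.8660, -0.5000); from cell (6,3)
  next x-line at t=0.5427, next y-line at t=0.5000; Δt_x=1.1547, Δt_y=2.0000
    y: enter (6,2) at t=0.5000
    x: enter (5,2) at t=0.5427 ← occupied
  → r_2 = 0.5427
beam 3: φ=45°, α=300°
  dir = (cos 300°, sin 300°) = (0.5000, -0.8660); from cell (6,3)
  next x-line at t=1.0600, next y-line at t=0.2887; Δt_x=2.0000, Δt_y=1.1547
    y: enter (6,2) at t=0.2887
    x: enter (7,2) at t=1.0600 ← occupied
  → r_3 = 1.0600
beam 4: φ=90°, α=345°
  dir = (cos 345°, sin 345°) = (0.9659, -0.2588); from cell (6,3)
  next x-line at t=0.5487, next y-line at t=0.9659; Δt_x=1.0353, Δt_y=3.8637
    x: enter (7,3) at t=0.5487 ← occupied
  → r_4 = 0.5487

ranges = [1.5219, 0.5427, 1.0600, 0.5487]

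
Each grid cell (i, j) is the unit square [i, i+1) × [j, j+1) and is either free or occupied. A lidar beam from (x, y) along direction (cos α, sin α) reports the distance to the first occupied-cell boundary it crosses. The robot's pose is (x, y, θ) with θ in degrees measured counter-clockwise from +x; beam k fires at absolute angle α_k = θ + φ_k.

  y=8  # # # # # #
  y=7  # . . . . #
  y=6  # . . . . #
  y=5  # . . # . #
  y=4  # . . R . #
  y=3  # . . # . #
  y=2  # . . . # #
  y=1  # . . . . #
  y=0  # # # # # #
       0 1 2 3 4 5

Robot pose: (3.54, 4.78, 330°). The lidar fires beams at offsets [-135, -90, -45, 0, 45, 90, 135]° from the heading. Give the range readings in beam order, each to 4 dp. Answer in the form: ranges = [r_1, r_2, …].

beam 1: φ=-135°, α=195°
  cosα=-0.9659 sinα=-0.2588 | (3,4) | tMaxX 0.5590 tMaxY 3.0137 | tΔX 1.0353 tΔY 3.8637
    t=0.5590 [x] (2,4)
    t=1.5943 [x] (1,4)
    t=2.6296 [x] (0,4) — stop
  → r_1 = 2.6296
beam 2: φ=-90°, α=240°
  cosα=-0.5000 sinα=-0.8660 | (3,4) | tMaxX 1.0800 tMaxY 0.9007 | tΔX 2.0000 tΔY 1.1547
    t=0.9007 [y] (3,3) — stop
  → r_2 = 0.9007
beam 3: φ=-45°, α=285°
  cosα=0.2588 sinα=-0.9659 | (3,4) | tMaxX 1.7773 tMaxY 0.8075 | tΔX 3.8637 tΔY 1.0353
    t=0.8075 [y] (3,3) — stop
  → r_3 = 0.8075
beam 4: φ=0°, α=330°
  cosα=0.8660 sinα=-0.5000 | (3,4) | tMaxX 0.5312 tMaxY 1.5600 | tΔX 1.1547 tΔY 2.0000
    t=0.5312 [x] (4,4)
    t=1.5600 [y] (4,3)
    t=1.6859 [x] (5,3) — stop
  → r_4 = 1.6859
beam 5: φ=45°, α=15°
  cosα=0.9659 sinα=0.2588 | (3,4) | tMaxX 0.4762 tMaxY 0.8500 | tΔX 1.0353 tΔY 3.8637
    t=0.4762 [x] (4,4)
    t=0.8500 [y] (4,5)
    t=1.5115 [x] (5,5) — stop
  → r_5 = 1.5115
beam 6: φ=90°, α=60°
  cosα=0.5000 sinα=0.8660 | (3,4) | tMaxX 0.9200 tMaxY 0.2540 | tΔX 2.0000 tΔY 1.1547
    t=0.2540 [y] (3,5) — stop
  → r_6 = 0.2540
beam 7: φ=135°, α=105°
  cosα=-0.2588 sinα=0.9659 | (3,4) | tMaxX 2.0864 tMaxY 0.2278 | tΔX 3.8637 tΔY 1.0353
    t=0.2278 [y] (3,5) — stop
  → r_7 = 0.2278

ranges = [2.6296, 0.9007, 0.8075, 1.6859, 1.5115, 0.2540, 0.2278]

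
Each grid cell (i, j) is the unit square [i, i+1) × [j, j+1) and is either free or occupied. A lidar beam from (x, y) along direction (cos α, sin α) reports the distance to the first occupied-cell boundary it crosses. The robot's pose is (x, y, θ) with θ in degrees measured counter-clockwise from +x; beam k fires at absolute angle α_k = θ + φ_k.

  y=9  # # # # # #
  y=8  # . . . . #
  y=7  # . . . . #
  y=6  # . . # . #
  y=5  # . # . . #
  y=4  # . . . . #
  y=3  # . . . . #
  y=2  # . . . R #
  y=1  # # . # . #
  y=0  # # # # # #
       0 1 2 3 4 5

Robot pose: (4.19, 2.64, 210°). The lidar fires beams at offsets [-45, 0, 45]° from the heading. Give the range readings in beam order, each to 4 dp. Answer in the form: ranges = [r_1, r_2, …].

ranges = [3.3025, 1.2800, 0.7341]

beam 1: φ=-45°, α=165°
  d=(-0.9659,0.2588)  start (4,2)  tX=0.1967 tY=1.3909  stride 1/|dx|=1.0353 1/|dy|=3.8637
    cross x-line → (3,2), t=0.1967
    cross x-line → (2,2), t=1.2320
    cross y-line → (2,3), t=1.3909
    cross x-line → (1,3), t=2.2673
    cross x-line → (0,3), t=3.3025 (wall)
  → r_1 = 3.3025
beam 2: φ=0°, α=210°
  d=(-0.8660,-0.5000)  start (4,2)  tX=0.2194 tY=1.2800  stride 1/|dx|=1.1547 1/|dy|=2.0000
    cross x-line → (3,2), t=0.2194
    cross y-line → (3,1), t=1.2800 (wall)
  → r_2 = 1.2800
beam 3: φ=45°, α=255°
  d=(-0.2588,-0.9659)  start (4,2)  tX=0.7341 tY=0.6626  stride 1/|dx|=3.8637 1/|dy|=1.0353
    cross y-line → (4,1), t=0.6626
    cross x-line → (3,1), t=0.7341 (wall)
  → r_3 = 0.7341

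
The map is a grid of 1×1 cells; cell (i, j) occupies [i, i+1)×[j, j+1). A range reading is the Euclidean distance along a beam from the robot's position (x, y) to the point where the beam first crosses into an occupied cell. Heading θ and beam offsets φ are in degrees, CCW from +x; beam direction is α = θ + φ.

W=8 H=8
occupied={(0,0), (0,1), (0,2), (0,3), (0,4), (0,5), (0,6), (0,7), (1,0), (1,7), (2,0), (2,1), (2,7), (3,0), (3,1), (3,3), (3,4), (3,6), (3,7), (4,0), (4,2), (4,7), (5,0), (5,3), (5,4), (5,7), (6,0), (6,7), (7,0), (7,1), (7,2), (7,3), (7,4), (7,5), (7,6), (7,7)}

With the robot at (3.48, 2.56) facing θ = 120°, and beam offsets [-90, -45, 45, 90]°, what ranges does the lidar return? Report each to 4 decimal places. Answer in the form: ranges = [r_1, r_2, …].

beam 1: φ=-90°, α=30°
  direction (0.8660, 0.5000); cell (3,2); t to first gridline: x 0.6004, y 0.8800 (then +1.1547 / +2.0000)
    (4,2) via x @ 0.6004  # hit
  → r_1 = 0.6004
beam 2: φ=-45°, α=75°
  direction (0.2588, 0.9659); cell (3,2); t to first gridline: x 2.0091, y 0.4555 (then +3.8637 / +1.0353)
    (3,3) via y @ 0.4555  # hit
  → r_2 = 0.4555
beam 3: φ=45°, α=165°
  direction (-0.9659, 0.2588); cell (3,2); t to first gridline: x 0.4969, y 1.7000 (then +1.0353 / +3.8637)
    (2,2) via x @ 0.4969
    (1,2) via x @ 1.5322
    (1,3) via y @ 1.7000
    (0,3) via x @ 2.5675  # hit
  → r_3 = 2.5675
beam 4: φ=90°, α=210°
  direction (-0.8660, -0.5000); cell (3,2); t to first gridline: x 0.5543, y 1.1200 (then +1.1547 / +2.0000)
    (2,2) via x @ 0.5543
    (2,1) via y @ 1.1200  # hit
  → r_4 = 1.1200

ranges = [0.6004, 0.4555, 2.5675, 1.1200]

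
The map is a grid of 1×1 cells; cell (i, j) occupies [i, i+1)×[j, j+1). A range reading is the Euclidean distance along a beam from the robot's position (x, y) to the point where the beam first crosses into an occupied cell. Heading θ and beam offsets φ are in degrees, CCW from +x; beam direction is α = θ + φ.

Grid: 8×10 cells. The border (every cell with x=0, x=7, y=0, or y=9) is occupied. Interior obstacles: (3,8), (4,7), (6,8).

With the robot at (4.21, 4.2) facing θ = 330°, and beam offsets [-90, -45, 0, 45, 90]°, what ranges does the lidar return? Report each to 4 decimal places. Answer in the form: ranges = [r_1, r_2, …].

ranges = [3.6950, 3.3129, 3.2216, 2.8884, 4.3879]

beam 1: φ=-90°, α=240°
  dir = (cos 240°, sin 240°) = (-0.5000, -0.8660); from cell (4,4)
  next x-line at t=0.4200, next y-line at t=0.2309; Δt_x=2.0000, Δt_y=1.1547
    y: enter (4,3) at t=0.2309
    x: enter (3,3) at t=0.4200
    y: enter (3,2) at t=1.3856
    x: enter (2,2) at t=2.4200
    y: enter (2,1) at t=2.5403
    y: enter (2,0) at t=3.6950 ← occupied
  → r_1 = 3.6950
beam 2: φ=-45°, α=285°
  dir = (cos 285°, sin 285°) = (0.2588, -0.9659); from cell (4,4)
  next x-line at t=3.0523, next y-line at t=0.2071; Δt_x=3.8637, Δt_y=1.0353
    y: enter (4,3) at t=0.2071
    y: enter (4,2) at t=1.2423
    y: enter (4,1) at t=2.2776
    x: enter (5,1) at t=3.0523
    y: enter (5,0) at t=3.3129 ← occupied
  → r_2 = 3.3129
beam 3: φ=0°, α=330°
  dir = (cos 330°, sin 330°) = (0.8660, -0.5000); from cell (4,4)
  next x-line at t=0.9122, next y-line at t=0.4000; Δt_x=1.1547, Δt_y=2.0000
    y: enter (4,3) at t=0.4000
    x: enter (5,3) at t=0.9122
    x: enter (6,3) at t=2.0669
    y: enter (6,2) at t=2.4000
    x: enter (7,2) at t=3.2216 ← occupied
  → r_3 = 3.2216
beam 4: φ=45°, α=15°
  dir = (cos 15°, sin 15°) = (0.9659, 0.2588); from cell (4,4)
  next x-line at t=0.8179, next y-line at t=3.0910; Δt_x=1.0353, Δt_y=3.8637
    x: enter (5,4) at t=0.8179
    x: enter (6,4) at t=1.8531
    x: enter (7,4) at t=2.8884 ← occupied
  → r_4 = 2.8884
beam 5: φ=90°, α=60°
  dir = (cos 60°, sin 60°) = (0.5000, 0.8660); from cell (4,4)
  next x-line at t=1.5800, next y-line at t=0.9238; Δt_x=2.0000, Δt_y=1.1547
    y: enter (4,5) at t=0.9238
    x: enter (5,5) at t=1.5800
    y: enter (5,6) at t=2.0785
    y: enter (5,7) at t=3.2332
    x: enter (6,7) at t=3.5800
    y: enter (6,8) at t=4.3879 ← occupied
  → r_5 = 4.3879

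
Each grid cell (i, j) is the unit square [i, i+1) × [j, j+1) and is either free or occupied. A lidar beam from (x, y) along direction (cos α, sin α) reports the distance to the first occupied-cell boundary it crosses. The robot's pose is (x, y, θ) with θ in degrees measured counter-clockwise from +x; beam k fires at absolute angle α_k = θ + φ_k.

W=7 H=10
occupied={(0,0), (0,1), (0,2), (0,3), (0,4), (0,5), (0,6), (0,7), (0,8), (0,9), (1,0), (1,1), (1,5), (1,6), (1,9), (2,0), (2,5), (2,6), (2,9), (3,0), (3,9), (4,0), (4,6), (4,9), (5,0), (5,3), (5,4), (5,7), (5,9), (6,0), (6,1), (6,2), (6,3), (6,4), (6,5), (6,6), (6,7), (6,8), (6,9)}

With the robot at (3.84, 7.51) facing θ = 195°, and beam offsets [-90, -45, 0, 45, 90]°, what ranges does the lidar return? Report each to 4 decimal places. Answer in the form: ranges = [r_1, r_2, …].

beam 1: φ=-90°, α=105°
  dir = (cos 105°, sin 105°) = (-0.2588, 0.9659); from cell (3,7)
  next x-line at t=3.2455, next y-line at t=0.5073; Δt_x=3.8637, Δt_y=1.0353
    y: enter (3,8) at t=0.5073
    y: enter (3,9) at t=1.5426 ← occupied
  → r_1 = 1.5426
beam 2: φ=-45°, α=150°
  dir = (cos 150°, sin 150°) = (-0.8660, 0.5000); from cell (3,7)
  next x-line at t=0.9699, next y-line at t=0.9800; Δt_x=1.1547, Δt_y=2.0000
    x: enter (2,7) at t=0.9699
    y: enter (2,8) at t=0.9800
    x: enter (1,8) at t=2.1246
    y: enter (1,9) at t=2.9800 ← occupied
  → r_2 = 2.9800
beam 3: φ=0°, α=195°
  dir = (cos 195°, sin 195°) = (-0.9659, -0.2588); from cell (3,7)
  next x-line at t=0.8696, next y-line at t=1.9705; Δt_x=1.0353, Δt_y=3.8637
    x: enter (2,7) at t=0.8696
    x: enter (1,7) at t=1.9049
    y: enter (1,6) at t=1.9705 ← occupied
  → r_3 = 1.9705
beam 4: φ=45°, α=240°
  dir = (cos 240°, sin 240°) = (-0.5000, -0.8660); from cell (3,7)
  next x-line at t=1.6800, next y-line at t=0.5889; Δt_x=2.0000, Δt_y=1.1547
    y: enter (3,6) at t=0.5889
    x: enter (2,6) at t=1.6800 ← occupied
  → r_4 = 1.6800
beam 5: φ=90°, α=285°
  dir = (cos 285°, sin 285°) = (0.2588, -0.9659); from cell (3,7)
  next x-line at t=0.6182, next y-line at t=0.5280; Δt_x=3.8637, Δt_y=1.0353
    y: enter (3,6) at t=0.5280
    x: enter (4,6) at t=0.6182 ← occupied
  → r_5 = 0.6182

ranges = [1.5426, 2.9800, 1.9705, 1.6800, 0.6182]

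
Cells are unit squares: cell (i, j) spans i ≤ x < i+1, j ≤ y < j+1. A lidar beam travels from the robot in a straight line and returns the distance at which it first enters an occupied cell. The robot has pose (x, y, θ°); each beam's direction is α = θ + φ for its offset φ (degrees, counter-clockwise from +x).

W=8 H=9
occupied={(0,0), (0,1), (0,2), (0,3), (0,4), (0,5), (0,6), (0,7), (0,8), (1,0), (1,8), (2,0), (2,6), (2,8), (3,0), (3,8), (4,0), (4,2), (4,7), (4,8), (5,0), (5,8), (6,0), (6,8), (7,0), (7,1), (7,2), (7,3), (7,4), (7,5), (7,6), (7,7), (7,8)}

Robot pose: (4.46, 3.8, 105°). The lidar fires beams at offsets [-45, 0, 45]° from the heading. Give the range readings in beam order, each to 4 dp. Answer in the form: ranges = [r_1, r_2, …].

ranges = [4.8497, 4.3482, 3.9953]

beam 1: φ=-45°, α=60°
  direction (0.5000, 0.8660); cell (4,3); t to first gridline: x 1.0800, y 0.2309 (then +2.0000 / +1.1547)
    (4,4) via y @ 0.2309
    (5,4) via x @ 1.0800
    (5,5) via y @ 1.3856
    (5,6) via y @ 2.5403
    (6,6) via x @ 3.0800
    (6,7) via y @ 3.6950
    (6,8) via y @ 4.8497  # hit
  → r_1 = 4.8497
beam 2: φ=0°, α=105°
  direction (-0.2588, 0.9659); cell (4,3); t to first gridline: x 1.7773, y 0.2071 (then +3.8637 / +1.0353)
    (4,4) via y @ 0.2071
    (4,5) via y @ 1.2423
    (3,5) via x @ 1.7773
    (3,6) via y @ 2.2776
    (3,7) via y @ 3.3129
    (3,8) via y @ 4.3482  # hit
  → r_2 = 4.3482
beam 3: φ=45°, α=150°
  direction (-0.8660, 0.5000); cell (4,3); t to first gridline: x 0.5312, y 0.4000 (then +1.1547 / +2.0000)
    (4,4) via y @ 0.4000
    (3,4) via x @ 0.5312
    (2,4) via x @ 1.6859
    (2,5) via y @ 2.4000
    (1,5) via x @ 2.8406
    (0,5) via x @ 3.9953  # hit
  → r_3 = 3.9953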